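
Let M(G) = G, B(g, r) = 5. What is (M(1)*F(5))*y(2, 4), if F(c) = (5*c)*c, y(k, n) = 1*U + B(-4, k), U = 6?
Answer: 1375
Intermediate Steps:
y(k, n) = 11 (y(k, n) = 1*6 + 5 = 6 + 5 = 11)
F(c) = 5*c²
(M(1)*F(5))*y(2, 4) = (1*(5*5²))*11 = (1*(5*25))*11 = (1*125)*11 = 125*11 = 1375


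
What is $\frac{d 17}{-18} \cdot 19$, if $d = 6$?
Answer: $- \frac{323}{3} \approx -107.67$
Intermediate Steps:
$\frac{d 17}{-18} \cdot 19 = \frac{6 \cdot 17}{-18} \cdot 19 = 102 \left(- \frac{1}{18}\right) 19 = \left(- \frac{17}{3}\right) 19 = - \frac{323}{3}$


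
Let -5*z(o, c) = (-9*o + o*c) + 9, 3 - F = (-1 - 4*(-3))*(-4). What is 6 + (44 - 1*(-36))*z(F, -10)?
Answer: 14150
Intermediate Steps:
F = 47 (F = 3 - (-1 - 4*(-3))*(-4) = 3 - (-1 + 12)*(-4) = 3 - 11*(-4) = 3 - 1*(-44) = 3 + 44 = 47)
z(o, c) = -9/5 + 9*o/5 - c*o/5 (z(o, c) = -((-9*o + o*c) + 9)/5 = -((-9*o + c*o) + 9)/5 = -(9 - 9*o + c*o)/5 = -9/5 + 9*o/5 - c*o/5)
6 + (44 - 1*(-36))*z(F, -10) = 6 + (44 - 1*(-36))*(-9/5 + (9/5)*47 - 1/5*(-10)*47) = 6 + (44 + 36)*(-9/5 + 423/5 + 94) = 6 + 80*(884/5) = 6 + 14144 = 14150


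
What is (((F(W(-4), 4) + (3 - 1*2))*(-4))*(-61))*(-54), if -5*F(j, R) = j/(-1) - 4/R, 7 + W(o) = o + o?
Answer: 118584/5 ≈ 23717.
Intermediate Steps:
W(o) = -7 + 2*o (W(o) = -7 + (o + o) = -7 + 2*o)
F(j, R) = j/5 + 4/(5*R) (F(j, R) = -(j/(-1) - 4/R)/5 = -(j*(-1) - 4/R)/5 = -(-j - 4/R)/5 = j/5 + 4/(5*R))
(((F(W(-4), 4) + (3 - 1*2))*(-4))*(-61))*(-54) = ((((⅕)*(4 + 4*(-7 + 2*(-4)))/4 + (3 - 1*2))*(-4))*(-61))*(-54) = ((((⅕)*(¼)*(4 + 4*(-7 - 8)) + (3 - 2))*(-4))*(-61))*(-54) = ((((⅕)*(¼)*(4 + 4*(-15)) + 1)*(-4))*(-61))*(-54) = ((((⅕)*(¼)*(4 - 60) + 1)*(-4))*(-61))*(-54) = ((((⅕)*(¼)*(-56) + 1)*(-4))*(-61))*(-54) = (((-14/5 + 1)*(-4))*(-61))*(-54) = (-9/5*(-4)*(-61))*(-54) = ((36/5)*(-61))*(-54) = -2196/5*(-54) = 118584/5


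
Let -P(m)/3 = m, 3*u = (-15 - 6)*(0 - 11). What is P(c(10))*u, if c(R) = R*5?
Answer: -11550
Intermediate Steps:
u = 77 (u = ((-15 - 6)*(0 - 11))/3 = (-21*(-11))/3 = (1/3)*231 = 77)
c(R) = 5*R
P(m) = -3*m
P(c(10))*u = -15*10*77 = -3*50*77 = -150*77 = -11550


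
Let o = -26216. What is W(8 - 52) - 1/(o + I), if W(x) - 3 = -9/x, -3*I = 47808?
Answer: 135079/42152 ≈ 3.2046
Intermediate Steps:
I = -15936 (I = -1/3*47808 = -15936)
W(x) = 3 - 9/x
W(8 - 52) - 1/(o + I) = (3 - 9/(8 - 52)) - 1/(-26216 - 15936) = (3 - 9/(-44)) - 1/(-42152) = (3 - 9*(-1/44)) - 1*(-1/42152) = (3 + 9/44) + 1/42152 = 141/44 + 1/42152 = 135079/42152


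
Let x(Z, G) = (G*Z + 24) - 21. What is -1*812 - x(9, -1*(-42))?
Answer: -1193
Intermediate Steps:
x(Z, G) = 3 + G*Z (x(Z, G) = (24 + G*Z) - 21 = 3 + G*Z)
-1*812 - x(9, -1*(-42)) = -1*812 - (3 - 1*(-42)*9) = -812 - (3 + 42*9) = -812 - (3 + 378) = -812 - 1*381 = -812 - 381 = -1193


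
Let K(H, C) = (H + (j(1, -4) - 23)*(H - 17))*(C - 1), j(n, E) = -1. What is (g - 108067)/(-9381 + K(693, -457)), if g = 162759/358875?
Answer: -12927460622/849794108625 ≈ -0.015212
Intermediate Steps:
K(H, C) = (-1 + C)*(408 - 23*H) (K(H, C) = (H + (-1 - 23)*(H - 17))*(C - 1) = (H - 24*(-17 + H))*(-1 + C) = (H + (408 - 24*H))*(-1 + C) = (408 - 23*H)*(-1 + C) = (-1 + C)*(408 - 23*H))
g = 54253/119625 (g = 162759*(1/358875) = 54253/119625 ≈ 0.45353)
(g - 108067)/(-9381 + K(693, -457)) = (54253/119625 - 108067)/(-9381 + (-408 + 23*693 + 408*(-457) - 23*(-457)*693)) = -12927460622/(119625*(-9381 + (-408 + 15939 - 186456 + 7284123))) = -12927460622/(119625*(-9381 + 7113198)) = -12927460622/119625/7103817 = -12927460622/119625*1/7103817 = -12927460622/849794108625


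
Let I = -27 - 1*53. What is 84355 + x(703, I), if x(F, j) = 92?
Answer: 84447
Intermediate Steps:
I = -80 (I = -27 - 53 = -80)
84355 + x(703, I) = 84355 + 92 = 84447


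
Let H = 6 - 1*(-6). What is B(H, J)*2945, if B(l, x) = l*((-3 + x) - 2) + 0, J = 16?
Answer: 388740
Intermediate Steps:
H = 12 (H = 6 + 6 = 12)
B(l, x) = l*(-5 + x) (B(l, x) = l*(-5 + x) + 0 = l*(-5 + x))
B(H, J)*2945 = (12*(-5 + 16))*2945 = (12*11)*2945 = 132*2945 = 388740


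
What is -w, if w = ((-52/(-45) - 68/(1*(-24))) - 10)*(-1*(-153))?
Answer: 9197/10 ≈ 919.70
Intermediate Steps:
w = -9197/10 (w = ((-52*(-1/45) - 68/(-24)) - 10)*153 = ((52/45 - 68*(-1/24)) - 10)*153 = ((52/45 + 17/6) - 10)*153 = (359/90 - 10)*153 = -541/90*153 = -9197/10 ≈ -919.70)
-w = -1*(-9197/10) = 9197/10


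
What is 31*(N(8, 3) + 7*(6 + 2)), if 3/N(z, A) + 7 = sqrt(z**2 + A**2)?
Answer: 14105/8 + 31*sqrt(73)/8 ≈ 1796.2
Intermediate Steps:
N(z, A) = 3/(-7 + sqrt(A**2 + z**2)) (N(z, A) = 3/(-7 + sqrt(z**2 + A**2)) = 3/(-7 + sqrt(A**2 + z**2)))
31*(N(8, 3) + 7*(6 + 2)) = 31*(3/(-7 + sqrt(3**2 + 8**2)) + 7*(6 + 2)) = 31*(3/(-7 + sqrt(9 + 64)) + 7*8) = 31*(3/(-7 + sqrt(73)) + 56) = 31*(56 + 3/(-7 + sqrt(73))) = 1736 + 93/(-7 + sqrt(73))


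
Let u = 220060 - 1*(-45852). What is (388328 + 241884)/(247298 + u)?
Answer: 315106/256605 ≈ 1.2280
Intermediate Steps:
u = 265912 (u = 220060 + 45852 = 265912)
(388328 + 241884)/(247298 + u) = (388328 + 241884)/(247298 + 265912) = 630212/513210 = 630212*(1/513210) = 315106/256605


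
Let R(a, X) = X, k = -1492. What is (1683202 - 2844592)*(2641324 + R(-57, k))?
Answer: -3065874486480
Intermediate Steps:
(1683202 - 2844592)*(2641324 + R(-57, k)) = (1683202 - 2844592)*(2641324 - 1492) = -1161390*2639832 = -3065874486480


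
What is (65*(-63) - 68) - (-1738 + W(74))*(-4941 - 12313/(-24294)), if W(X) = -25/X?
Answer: -5149018403815/599252 ≈ -8.5924e+6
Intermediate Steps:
(65*(-63) - 68) - (-1738 + W(74))*(-4941 - 12313/(-24294)) = (65*(-63) - 68) - (-1738 - 25/74)*(-4941 - 12313/(-24294)) = (-4095 - 68) - (-1738 - 25*1/74)*(-4941 - 12313*(-1/24294)) = -4163 - (-1738 - 25/74)*(-4941 + 12313/24294) = -4163 - (-128637)*(-120024341)/(74*24294) = -4163 - 1*5146523717739/599252 = -4163 - 5146523717739/599252 = -5149018403815/599252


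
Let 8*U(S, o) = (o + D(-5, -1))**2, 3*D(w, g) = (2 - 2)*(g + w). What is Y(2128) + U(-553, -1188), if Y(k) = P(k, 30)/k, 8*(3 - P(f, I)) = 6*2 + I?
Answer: 1501670007/8512 ≈ 1.7642e+5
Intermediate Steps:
D(w, g) = 0 (D(w, g) = ((2 - 2)*(g + w))/3 = (0*(g + w))/3 = (1/3)*0 = 0)
P(f, I) = 3/2 - I/8 (P(f, I) = 3 - (6*2 + I)/8 = 3 - (12 + I)/8 = 3 + (-3/2 - I/8) = 3/2 - I/8)
U(S, o) = o**2/8 (U(S, o) = (o + 0)**2/8 = o**2/8)
Y(k) = -9/(4*k) (Y(k) = (3/2 - 1/8*30)/k = (3/2 - 15/4)/k = -9/(4*k))
Y(2128) + U(-553, -1188) = -9/4/2128 + (1/8)*(-1188)**2 = -9/4*1/2128 + (1/8)*1411344 = -9/8512 + 176418 = 1501670007/8512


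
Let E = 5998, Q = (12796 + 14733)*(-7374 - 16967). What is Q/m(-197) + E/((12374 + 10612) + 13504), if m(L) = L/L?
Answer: -12225671429306/18245 ≈ -6.7008e+8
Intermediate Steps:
m(L) = 1
Q = -670083389 (Q = 27529*(-24341) = -670083389)
Q/m(-197) + E/((12374 + 10612) + 13504) = -670083389/1 + 5998/((12374 + 10612) + 13504) = -670083389*1 + 5998/(22986 + 13504) = -670083389 + 5998/36490 = -670083389 + 5998*(1/36490) = -670083389 + 2999/18245 = -12225671429306/18245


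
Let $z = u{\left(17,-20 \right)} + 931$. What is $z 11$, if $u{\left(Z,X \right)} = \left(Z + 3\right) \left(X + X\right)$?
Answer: $1441$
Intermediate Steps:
$u{\left(Z,X \right)} = 2 X \left(3 + Z\right)$ ($u{\left(Z,X \right)} = \left(3 + Z\right) 2 X = 2 X \left(3 + Z\right)$)
$z = 131$ ($z = 2 \left(-20\right) \left(3 + 17\right) + 931 = 2 \left(-20\right) 20 + 931 = -800 + 931 = 131$)
$z 11 = 131 \cdot 11 = 1441$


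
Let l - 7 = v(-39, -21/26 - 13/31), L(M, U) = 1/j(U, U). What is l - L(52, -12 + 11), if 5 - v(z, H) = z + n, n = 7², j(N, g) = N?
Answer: 3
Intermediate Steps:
n = 49
L(M, U) = 1/U
v(z, H) = -44 - z (v(z, H) = 5 - (z + 49) = 5 - (49 + z) = 5 + (-49 - z) = -44 - z)
l = 2 (l = 7 + (-44 - 1*(-39)) = 7 + (-44 + 39) = 7 - 5 = 2)
l - L(52, -12 + 11) = 2 - 1/(-12 + 11) = 2 - 1/(-1) = 2 - 1*(-1) = 2 + 1 = 3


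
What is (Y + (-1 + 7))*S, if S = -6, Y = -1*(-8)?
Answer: -84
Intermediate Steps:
Y = 8
(Y + (-1 + 7))*S = (8 + (-1 + 7))*(-6) = (8 + 6)*(-6) = 14*(-6) = -84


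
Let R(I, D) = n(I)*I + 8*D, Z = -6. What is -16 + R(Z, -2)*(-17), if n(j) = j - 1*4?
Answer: -764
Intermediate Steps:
n(j) = -4 + j (n(j) = j - 4 = -4 + j)
R(I, D) = 8*D + I*(-4 + I) (R(I, D) = (-4 + I)*I + 8*D = I*(-4 + I) + 8*D = 8*D + I*(-4 + I))
-16 + R(Z, -2)*(-17) = -16 + (8*(-2) - 6*(-4 - 6))*(-17) = -16 + (-16 - 6*(-10))*(-17) = -16 + (-16 + 60)*(-17) = -16 + 44*(-17) = -16 - 748 = -764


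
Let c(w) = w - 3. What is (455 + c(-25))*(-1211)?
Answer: -517097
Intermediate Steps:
c(w) = -3 + w
(455 + c(-25))*(-1211) = (455 + (-3 - 25))*(-1211) = (455 - 28)*(-1211) = 427*(-1211) = -517097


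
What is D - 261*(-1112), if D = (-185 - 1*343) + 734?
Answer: 290438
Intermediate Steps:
D = 206 (D = (-185 - 343) + 734 = -528 + 734 = 206)
D - 261*(-1112) = 206 - 261*(-1112) = 206 + 290232 = 290438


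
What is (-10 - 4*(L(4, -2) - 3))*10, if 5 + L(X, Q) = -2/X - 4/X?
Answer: 280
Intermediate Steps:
L(X, Q) = -5 - 6/X (L(X, Q) = -5 + (-2/X - 4/X) = -5 - 6/X)
(-10 - 4*(L(4, -2) - 3))*10 = (-10 - 4*((-5 - 6/4) - 3))*10 = (-10 - 4*((-5 - 6*1/4) - 3))*10 = (-10 - 4*((-5 - 3/2) - 3))*10 = (-10 - 4*(-13/2 - 3))*10 = (-10 - 4*(-19/2))*10 = (-10 + 38)*10 = 28*10 = 280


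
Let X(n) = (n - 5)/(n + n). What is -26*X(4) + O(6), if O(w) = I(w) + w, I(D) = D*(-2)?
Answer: -11/4 ≈ -2.7500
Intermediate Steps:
X(n) = (-5 + n)/(2*n) (X(n) = (-5 + n)/((2*n)) = (-5 + n)*(1/(2*n)) = (-5 + n)/(2*n))
I(D) = -2*D
O(w) = -w (O(w) = -2*w + w = -w)
-26*X(4) + O(6) = -13*(-5 + 4)/4 - 1*6 = -13*(-1)/4 - 6 = -26*(-⅛) - 6 = 13/4 - 6 = -11/4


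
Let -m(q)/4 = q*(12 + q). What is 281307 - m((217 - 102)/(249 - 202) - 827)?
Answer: 6541468203/2209 ≈ 2.9613e+6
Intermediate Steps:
m(q) = -4*q*(12 + q)
281307 - m((217 - 102)/(249 - 202) - 827) = 281307 - (-4)*((217 - 102)/(249 - 202) - 827)*(12 + ((217 - 102)/(249 - 202) - 827)) = 281307 - (-4)*(115/47 - 827)*(12 + (115/47 - 827)) = 281307 - (-4)*(-38754)*(12 - 38754/47)/47 = 281307 - (-4)*(-38754)*(-38190)/(47*47) = 281307 - 1*(-5920061040/2209) = 281307 + 5920061040/2209 = 6541468203/2209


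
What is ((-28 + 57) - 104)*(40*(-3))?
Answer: 9000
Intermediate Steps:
((-28 + 57) - 104)*(40*(-3)) = (29 - 104)*(-120) = -75*(-120) = 9000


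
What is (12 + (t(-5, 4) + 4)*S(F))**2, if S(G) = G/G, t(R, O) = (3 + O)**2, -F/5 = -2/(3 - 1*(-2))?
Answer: 4225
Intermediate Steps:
F = 2 (F = -(-10)/(3 - 1*(-2)) = -(-10)/(3 + 2) = -(-10)/5 = -5*(-2/5) = 2)
S(G) = 1
(12 + (t(-5, 4) + 4)*S(F))**2 = (12 + ((3 + 4)**2 + 4)*1)**2 = (12 + (7**2 + 4)*1)**2 = (12 + (49 + 4)*1)**2 = (12 + 53*1)**2 = (12 + 53)**2 = 65**2 = 4225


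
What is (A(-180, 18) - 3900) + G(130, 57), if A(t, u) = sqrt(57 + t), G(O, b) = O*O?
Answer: 13000 + I*sqrt(123) ≈ 13000.0 + 11.091*I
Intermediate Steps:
G(O, b) = O**2
(A(-180, 18) - 3900) + G(130, 57) = (sqrt(57 - 180) - 3900) + 130**2 = (sqrt(-123) - 3900) + 16900 = (I*sqrt(123) - 3900) + 16900 = (-3900 + I*sqrt(123)) + 16900 = 13000 + I*sqrt(123)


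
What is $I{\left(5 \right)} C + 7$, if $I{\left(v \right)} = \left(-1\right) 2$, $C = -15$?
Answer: $37$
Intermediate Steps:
$I{\left(v \right)} = -2$
$I{\left(5 \right)} C + 7 = \left(-2\right) \left(-15\right) + 7 = 30 + 7 = 37$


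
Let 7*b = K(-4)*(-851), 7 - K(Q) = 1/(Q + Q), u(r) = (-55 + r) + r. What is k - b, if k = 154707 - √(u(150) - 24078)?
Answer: 8712099/56 - I*√23833 ≈ 1.5557e+5 - 154.38*I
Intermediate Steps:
u(r) = -55 + 2*r
K(Q) = 7 - 1/(2*Q) (K(Q) = 7 - 1/(Q + Q) = 7 - 1/(2*Q))
b = -48507/56 (b = ((7 - ½/(-4))*(-851))/7 = ((7 - ½*(-¼))*(-851))/7 = ((7 + ⅛)*(-851))/7 = ((57/8)*(-851))/7 = (⅐)*(-48507/8) = -48507/56 ≈ -866.20)
k = 154707 - I*√23833 (k = 154707 - √((-55 + 2*150) - 24078) = 154707 - √((-55 + 300) - 24078) = 154707 - √(245 - 24078) = 154707 - √(-23833) = 154707 - I*√23833 ≈ 1.5471e+5 - 154.38*I)
k - b = (154707 - I*√23833) - 1*(-48507/56) = (154707 - I*√23833) + 48507/56 = 8712099/56 - I*√23833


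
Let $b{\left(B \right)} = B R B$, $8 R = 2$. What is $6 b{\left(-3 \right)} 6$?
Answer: $81$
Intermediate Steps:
$R = \frac{1}{4}$ ($R = \frac{1}{8} \cdot 2 = \frac{1}{4} \approx 0.25$)
$b{\left(B \right)} = \frac{B^{2}}{4}$ ($b{\left(B \right)} = B \frac{1}{4} B = \frac{B}{4} B = \frac{B^{2}}{4}$)
$6 b{\left(-3 \right)} 6 = 6 \frac{\left(-3\right)^{2}}{4} \cdot 6 = 6 \cdot \frac{1}{4} \cdot 9 \cdot 6 = 6 \cdot \frac{9}{4} \cdot 6 = \frac{27}{2} \cdot 6 = 81$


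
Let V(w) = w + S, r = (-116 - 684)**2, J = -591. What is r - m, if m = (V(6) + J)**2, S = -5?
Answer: 291900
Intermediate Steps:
r = 640000 (r = (-800)**2 = 640000)
V(w) = -5 + w (V(w) = w - 5 = -5 + w)
m = 348100 (m = ((-5 + 6) - 591)**2 = (1 - 591)**2 = (-590)**2 = 348100)
r - m = 640000 - 1*348100 = 640000 - 348100 = 291900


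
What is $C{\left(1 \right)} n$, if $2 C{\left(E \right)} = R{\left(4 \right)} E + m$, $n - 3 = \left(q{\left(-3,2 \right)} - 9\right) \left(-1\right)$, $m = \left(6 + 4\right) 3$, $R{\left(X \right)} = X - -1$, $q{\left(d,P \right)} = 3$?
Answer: $\frac{315}{2} \approx 157.5$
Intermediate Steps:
$R{\left(X \right)} = 1 + X$ ($R{\left(X \right)} = X + 1 = 1 + X$)
$m = 30$ ($m = 10 \cdot 3 = 30$)
$n = 9$ ($n = 3 + \left(3 - 9\right) \left(-1\right) = 3 - -6 = 3 + 6 = 9$)
$C{\left(E \right)} = 15 + \frac{5 E}{2}$ ($C{\left(E \right)} = \frac{\left(1 + 4\right) E + 30}{2} = \frac{5 E + 30}{2} = \frac{30 + 5 E}{2} = 15 + \frac{5 E}{2}$)
$C{\left(1 \right)} n = \left(15 + \frac{5}{2} \cdot 1\right) 9 = \left(15 + \frac{5}{2}\right) 9 = \frac{35}{2} \cdot 9 = \frac{315}{2}$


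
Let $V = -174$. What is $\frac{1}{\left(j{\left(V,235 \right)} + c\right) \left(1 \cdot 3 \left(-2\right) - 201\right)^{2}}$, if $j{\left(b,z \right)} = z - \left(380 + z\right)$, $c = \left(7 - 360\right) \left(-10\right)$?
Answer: $\frac{1}{134974350} \approx 7.4088 \cdot 10^{-9}$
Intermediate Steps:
$c = 3530$ ($c = \left(-353\right) \left(-10\right) = 3530$)
$j{\left(b,z \right)} = -380$
$\frac{1}{\left(j{\left(V,235 \right)} + c\right) \left(1 \cdot 3 \left(-2\right) - 201\right)^{2}} = \frac{1}{\left(-380 + 3530\right) \left(1 \cdot 3 \left(-2\right) - 201\right)^{2}} = \frac{1}{3150 \left(3 \left(-2\right) - 201\right)^{2}} = \frac{1}{3150 \left(-6 - 201\right)^{2}} = \frac{1}{3150 \left(-207\right)^{2}} = \frac{1}{3150 \cdot 42849} = \frac{1}{3150} \cdot \frac{1}{42849} = \frac{1}{134974350}$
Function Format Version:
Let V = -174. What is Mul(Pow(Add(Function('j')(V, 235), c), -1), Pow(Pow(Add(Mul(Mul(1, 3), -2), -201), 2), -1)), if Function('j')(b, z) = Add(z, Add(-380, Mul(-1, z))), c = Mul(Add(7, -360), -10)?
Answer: Rational(1, 134974350) ≈ 7.4088e-9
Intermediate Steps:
c = 3530 (c = Mul(-353, -10) = 3530)
Function('j')(b, z) = -380
Mul(Pow(Add(Function('j')(V, 235), c), -1), Pow(Pow(Add(Mul(Mul(1, 3), -2), -201), 2), -1)) = Mul(Pow(Add(-380, 3530), -1), Pow(Pow(Add(Mul(Mul(1, 3), -2), -201), 2), -1)) = Mul(Pow(3150, -1), Pow(Pow(Add(Mul(3, -2), -201), 2), -1)) = Mul(Rational(1, 3150), Pow(Pow(Add(-6, -201), 2), -1)) = Mul(Rational(1, 3150), Pow(Pow(-207, 2), -1)) = Mul(Rational(1, 3150), Pow(42849, -1)) = Mul(Rational(1, 3150), Rational(1, 42849)) = Rational(1, 134974350)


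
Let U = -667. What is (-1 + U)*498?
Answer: -332664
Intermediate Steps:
(-1 + U)*498 = (-1 - 667)*498 = -668*498 = -332664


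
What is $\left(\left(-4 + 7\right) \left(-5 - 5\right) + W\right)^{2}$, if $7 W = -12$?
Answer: $\frac{49284}{49} \approx 1005.8$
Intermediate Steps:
$W = - \frac{12}{7}$ ($W = \frac{1}{7} \left(-12\right) = - \frac{12}{7} \approx -1.7143$)
$\left(\left(-4 + 7\right) \left(-5 - 5\right) + W\right)^{2} = \left(\left(-4 + 7\right) \left(-5 - 5\right) - \frac{12}{7}\right)^{2} = \left(3 \left(-10\right) - \frac{12}{7}\right)^{2} = \left(-30 - \frac{12}{7}\right)^{2} = \left(- \frac{222}{7}\right)^{2} = \frac{49284}{49}$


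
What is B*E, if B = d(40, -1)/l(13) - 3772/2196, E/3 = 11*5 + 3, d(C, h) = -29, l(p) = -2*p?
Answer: -249313/2379 ≈ -104.80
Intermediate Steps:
E = 174 (E = 3*(11*5 + 3) = 3*(55 + 3) = 3*58 = 174)
B = -8597/14274 (B = -29/((-2*13)) - 3772/2196 = -29/(-26) - 3772*1/2196 = -29*(-1/26) - 943/549 = 29/26 - 943/549 = -8597/14274 ≈ -0.60228)
B*E = -8597/14274*174 = -249313/2379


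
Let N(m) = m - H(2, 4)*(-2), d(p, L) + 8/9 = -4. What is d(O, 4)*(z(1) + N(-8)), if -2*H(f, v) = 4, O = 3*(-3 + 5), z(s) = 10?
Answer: 88/9 ≈ 9.7778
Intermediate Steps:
O = 6 (O = 3*2 = 6)
H(f, v) = -2 (H(f, v) = -½*4 = -2)
d(p, L) = -44/9 (d(p, L) = -8/9 - 4 = -44/9)
N(m) = -4 + m (N(m) = m - (-2)*(-2) = m - 1*4 = m - 4 = -4 + m)
d(O, 4)*(z(1) + N(-8)) = -44*(10 + (-4 - 8))/9 = -44*(10 - 12)/9 = -44/9*(-2) = 88/9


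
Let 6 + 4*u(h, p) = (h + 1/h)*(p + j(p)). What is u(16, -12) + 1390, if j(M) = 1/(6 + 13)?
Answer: 1630077/1216 ≈ 1340.5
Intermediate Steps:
j(M) = 1/19
u(h, p) = -3/2 + (1/19 + p)*(h + 1/h)/4 (u(h, p) = -3/2 + ((h + 1/h)*(p + 1/19))/4 = -3/2 + ((h + 1/h)*(1/19 + p))/4 = -3/2 + ((1/19 + p)*(h + 1/h))/4 = -3/2 + (1/19 + p)*(h + 1/h)/4)
u(16, -12) + 1390 = (1/76)*(1 + 19*(-12) + 16*(-114 + 16 + 19*16*(-12)))/16 + 1390 = (1/76)*(1/16)*(1 - 228 + 16*(-114 + 16 - 3648)) + 1390 = (1/76)*(1/16)*(1 - 228 + 16*(-3746)) + 1390 = (1/76)*(1/16)*(1 - 228 - 59936) + 1390 = (1/76)*(1/16)*(-60163) + 1390 = -60163/1216 + 1390 = 1630077/1216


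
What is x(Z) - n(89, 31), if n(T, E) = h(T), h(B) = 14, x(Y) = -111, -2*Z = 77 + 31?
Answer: -125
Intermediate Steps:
Z = -54 (Z = -(77 + 31)/2 = -1/2*108 = -54)
n(T, E) = 14
x(Z) - n(89, 31) = -111 - 1*14 = -111 - 14 = -125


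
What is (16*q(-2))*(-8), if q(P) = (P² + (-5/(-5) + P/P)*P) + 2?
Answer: -256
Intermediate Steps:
q(P) = 2 + P² + 2*P (q(P) = (P² + (-5*(-⅕) + 1)*P) + 2 = (P² + (1 + 1)*P) + 2 = (P² + 2*P) + 2 = 2 + P² + 2*P)
(16*q(-2))*(-8) = (16*(2 + (-2)² + 2*(-2)))*(-8) = (16*(2 + 4 - 4))*(-8) = (16*2)*(-8) = 32*(-8) = -256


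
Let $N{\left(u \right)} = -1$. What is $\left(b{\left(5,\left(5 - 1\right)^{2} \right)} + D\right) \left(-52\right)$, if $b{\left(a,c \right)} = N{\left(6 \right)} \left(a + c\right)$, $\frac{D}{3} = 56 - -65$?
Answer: $-17784$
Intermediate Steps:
$D = 363$ ($D = 3 \left(56 - -65\right) = 3 \left(56 + 65\right) = 3 \cdot 121 = 363$)
$b{\left(a,c \right)} = - a - c$ ($b{\left(a,c \right)} = - (a + c) = - a - c$)
$\left(b{\left(5,\left(5 - 1\right)^{2} \right)} + D\right) \left(-52\right) = \left(\left(\left(-1\right) 5 - \left(5 - 1\right)^{2}\right) + 363\right) \left(-52\right) = \left(\left(-5 - 4^{2}\right) + 363\right) \left(-52\right) = \left(\left(-5 - 16\right) + 363\right) \left(-52\right) = \left(-21 + 363\right) \left(-52\right) = 342 \left(-52\right) = -17784$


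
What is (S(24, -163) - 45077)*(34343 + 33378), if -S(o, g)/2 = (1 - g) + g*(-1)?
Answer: -3096949051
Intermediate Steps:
S(o, g) = -2 + 4*g (S(o, g) = -2*((1 - g) + g*(-1)) = -2*((1 - g) - g) = -2*(1 - 2*g) = -2 + 4*g)
(S(24, -163) - 45077)*(34343 + 33378) = ((-2 + 4*(-163)) - 45077)*(34343 + 33378) = ((-2 - 652) - 45077)*67721 = (-654 - 45077)*67721 = -45731*67721 = -3096949051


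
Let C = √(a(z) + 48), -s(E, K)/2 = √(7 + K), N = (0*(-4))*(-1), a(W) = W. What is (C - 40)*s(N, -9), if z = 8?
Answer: 4*I*√2*(20 - √14) ≈ 91.971*I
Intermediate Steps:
N = 0 (N = 0*(-1) = 0)
s(E, K) = -2*√(7 + K)
C = 2*√14 (C = √(8 + 48) = √56 = 2*√14 ≈ 7.4833)
(C - 40)*s(N, -9) = (2*√14 - 40)*(-2*√(7 - 9)) = (-40 + 2*√14)*(-2*I*√2) = -2*I*√2*(-40 + 2*√14)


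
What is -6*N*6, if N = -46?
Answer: 1656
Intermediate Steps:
-6*N*6 = -6*(-46)*6 = 276*6 = 1656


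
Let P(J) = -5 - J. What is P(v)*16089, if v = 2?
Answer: -112623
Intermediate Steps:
P(v)*16089 = (-5 - 1*2)*16089 = (-5 - 2)*16089 = -7*16089 = -112623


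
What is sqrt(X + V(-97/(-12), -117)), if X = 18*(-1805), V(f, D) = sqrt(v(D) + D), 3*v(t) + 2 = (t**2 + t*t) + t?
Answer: sqrt(-292410 + 186*sqrt(21))/3 ≈ 179.99*I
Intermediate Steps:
v(t) = -2/3 + t/3 + 2*t**2/3 (v(t) = -2/3 + ((t**2 + t*t) + t)/3 = -2/3 + ((t**2 + t**2) + t)/3 = -2/3 + (2*t**2 + t)/3 = -2/3 + (t + 2*t**2)/3 = -2/3 + (t/3 + 2*t**2/3) = -2/3 + t/3 + 2*t**2/3)
V(f, D) = sqrt(-2/3 + 2*D**2/3 + 4*D/3) (V(f, D) = sqrt((-2/3 + D/3 + 2*D**2/3) + D) = sqrt(-2/3 + 2*D**2/3 + 4*D/3))
X = -32490
sqrt(X + V(-97/(-12), -117)) = sqrt(-32490 + sqrt(-6 + 6*(-117)**2 + 12*(-117))/3) = sqrt(-32490 + sqrt(-6 + 6*13689 - 1404)/3) = sqrt(-32490 + sqrt(-6 + 82134 - 1404)/3) = sqrt(-32490 + sqrt(80724)/3) = sqrt(-32490 + (62*sqrt(21))/3) = sqrt(-32490 + 62*sqrt(21)/3)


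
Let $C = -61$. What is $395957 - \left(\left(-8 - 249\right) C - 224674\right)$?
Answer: $604954$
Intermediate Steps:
$395957 - \left(\left(-8 - 249\right) C - 224674\right) = 395957 - \left(\left(-8 - 249\right) \left(-61\right) - 224674\right) = 395957 - \left(\left(-257\right) \left(-61\right) - 224674\right) = 395957 - \left(15677 - 224674\right) = 395957 - -208997 = 395957 + 208997 = 604954$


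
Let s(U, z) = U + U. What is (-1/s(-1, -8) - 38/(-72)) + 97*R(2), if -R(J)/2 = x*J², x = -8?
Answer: 223525/36 ≈ 6209.0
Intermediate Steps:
s(U, z) = 2*U
R(J) = 16*J² (R(J) = -(-16)*J² = 16*J²)
(-1/s(-1, -8) - 38/(-72)) + 97*R(2) = (-1/(2*(-1)) - 38/(-72)) + 97*(16*2²) = (-1/(-2) - 38*(-1/72)) + 97*(16*4) = (-1*(-½) + 19/36) + 97*64 = (½ + 19/36) + 6208 = 37/36 + 6208 = 223525/36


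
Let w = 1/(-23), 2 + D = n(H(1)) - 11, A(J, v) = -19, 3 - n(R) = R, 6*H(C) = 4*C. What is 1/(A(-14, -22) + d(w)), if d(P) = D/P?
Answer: 3/679 ≈ 0.0044183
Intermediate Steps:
H(C) = 2*C/3 (H(C) = (4*C)/6 = 2*C/3)
n(R) = 3 - R
D = -32/3 (D = -2 + ((3 - 2/3) - 11) = -2 + ((3 - 1*⅔) - 11) = -2 + ((3 - ⅔) - 11) = -2 + (7/3 - 11) = -2 - 26/3 = -32/3 ≈ -10.667)
w = -1/23 ≈ -0.043478
d(P) = -32/(3*P)
1/(A(-14, -22) + d(w)) = 1/(-19 - 32/(3*(-1/23))) = 1/(-19 - 32/3*(-23)) = 1/(-19 + 736/3) = 1/(679/3) = 3/679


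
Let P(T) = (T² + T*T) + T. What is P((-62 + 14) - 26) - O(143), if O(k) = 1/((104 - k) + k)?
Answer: 1131311/104 ≈ 10878.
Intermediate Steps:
O(k) = 1/104
P(T) = T + 2*T² (P(T) = (T² + T²) + T = 2*T² + T = T + 2*T²)
P((-62 + 14) - 26) - O(143) = ((-62 + 14) - 26)*(1 + 2*((-62 + 14) - 26)) - 1*1/104 = (-48 - 26)*(1 + 2*(-48 - 26)) - 1/104 = -74*(1 + 2*(-74)) - 1/104 = -74*(1 - 148) - 1/104 = -74*(-147) - 1/104 = 10878 - 1/104 = 1131311/104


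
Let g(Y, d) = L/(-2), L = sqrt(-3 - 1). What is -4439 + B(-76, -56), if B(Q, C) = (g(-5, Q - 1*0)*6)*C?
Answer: -4439 + 336*I ≈ -4439.0 + 336.0*I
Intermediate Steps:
L = 2*I (L = sqrt(-4) = 2*I ≈ 2.0*I)
g(Y, d) = -I (g(Y, d) = (2*I)/(-2) = (2*I)*(-1/2) = -I)
B(Q, C) = -6*I*C (B(Q, C) = (-I*6)*C = (-6*I)*C = -6*I*C)
-4439 + B(-76, -56) = -4439 - 6*I*(-56) = -4439 + 336*I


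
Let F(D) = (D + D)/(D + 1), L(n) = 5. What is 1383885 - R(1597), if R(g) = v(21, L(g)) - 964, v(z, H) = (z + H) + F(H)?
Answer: 4154464/3 ≈ 1.3848e+6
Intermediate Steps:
F(D) = 2*D/(1 + D) (F(D) = (2*D)/(1 + D) = 2*D/(1 + D))
v(z, H) = H + z + 2*H/(1 + H) (v(z, H) = (z + H) + 2*H/(1 + H) = (H + z) + 2*H/(1 + H) = H + z + 2*H/(1 + H))
R(g) = -2809/3 (R(g) = (2*5 + (1 + 5)*(5 + 21))/(1 + 5) - 964 = (10 + 6*26)/6 - 964 = (10 + 156)/6 - 964 = (⅙)*166 - 964 = 83/3 - 964 = -2809/3)
1383885 - R(1597) = 1383885 - 1*(-2809/3) = 1383885 + 2809/3 = 4154464/3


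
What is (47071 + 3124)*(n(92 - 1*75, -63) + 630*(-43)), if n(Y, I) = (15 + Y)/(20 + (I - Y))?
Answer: -4079427962/3 ≈ -1.3598e+9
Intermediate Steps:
n(Y, I) = (15 + Y)/(20 + I - Y)
(47071 + 3124)*(n(92 - 1*75, -63) + 630*(-43)) = (47071 + 3124)*((15 + (92 - 1*75))/(20 - 63 - (92 - 1*75)) + 630*(-43)) = 50195*((15 + (92 - 75))/(20 - 63 - (92 - 75)) - 27090) = 50195*((15 + 17)/(20 - 63 - 1*17) - 27090) = 50195*(32/(20 - 63 - 17) - 27090) = 50195*(32/(-60) - 27090) = 50195*(-1/60*32 - 27090) = 50195*(-8/15 - 27090) = 50195*(-406358/15) = -4079427962/3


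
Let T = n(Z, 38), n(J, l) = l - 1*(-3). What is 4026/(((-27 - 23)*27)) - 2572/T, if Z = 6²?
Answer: -606211/9225 ≈ -65.714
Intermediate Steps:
Z = 36
n(J, l) = 3 + l (n(J, l) = l + 3 = 3 + l)
T = 41 (T = 3 + 38 = 41)
4026/(((-27 - 23)*27)) - 2572/T = 4026/(((-27 - 23)*27)) - 2572/41 = 4026/((-50*27)) - 2572*1/41 = 4026/(-1350) - 2572/41 = 4026*(-1/1350) - 2572/41 = -671/225 - 2572/41 = -606211/9225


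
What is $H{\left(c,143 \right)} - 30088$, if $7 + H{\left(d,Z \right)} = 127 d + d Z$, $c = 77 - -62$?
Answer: $7435$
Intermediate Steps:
$c = 139$ ($c = 77 + 62 = 139$)
$H{\left(d,Z \right)} = -7 + 127 d + Z d$ ($H{\left(d,Z \right)} = -7 + \left(127 d + d Z\right) = -7 + \left(127 d + Z d\right) = -7 + 127 d + Z d$)
$H{\left(c,143 \right)} - 30088 = \left(-7 + 127 \cdot 139 + 143 \cdot 139\right) - 30088 = \left(-7 + 17653 + 19877\right) - 30088 = 37523 - 30088 = 7435$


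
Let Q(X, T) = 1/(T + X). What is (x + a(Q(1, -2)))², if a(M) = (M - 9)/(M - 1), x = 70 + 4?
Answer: 6241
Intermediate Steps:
x = 74
a(M) = (-9 + M)/(-1 + M)
(x + a(Q(1, -2)))² = (74 + (-9 + 1/(-2 + 1))/(-1 + 1/(-2 + 1)))² = (74 + (-9 + 1/(-1))/(-1 + 1/(-1)))² = (74 + (-9 - 1)/(-1 - 1))² = (74 - 10/(-2))² = (74 - ½*(-10))² = (74 + 5)² = 79² = 6241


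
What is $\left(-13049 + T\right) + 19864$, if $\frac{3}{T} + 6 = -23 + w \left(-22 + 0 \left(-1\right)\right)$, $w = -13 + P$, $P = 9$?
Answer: $\frac{402088}{59} \approx 6815.0$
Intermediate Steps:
$w = -4$ ($w = -13 + 9 = -4$)
$T = \frac{3}{59}$ ($T = \frac{3}{-6 - \left(23 + 4 \left(-22 + 0 \left(-1\right)\right)\right)} = \frac{3}{-6 - \left(23 + 4 \left(-22 + 0\right)\right)} = \frac{3}{-6 - -65} = \frac{3}{-6 + \left(-23 + 88\right)} = \frac{3}{-6 + 65} = \frac{3}{59} \approx 0.050847$)
$\left(-13049 + T\right) + 19864 = \left(-13049 + \frac{3}{59}\right) + 19864 = - \frac{769888}{59} + 19864 = \frac{402088}{59}$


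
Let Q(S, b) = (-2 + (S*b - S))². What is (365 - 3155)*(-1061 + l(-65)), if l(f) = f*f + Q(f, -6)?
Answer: -581360670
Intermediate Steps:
Q(S, b) = (-2 - S + S*b)² (Q(S, b) = (-2 + (-S + S*b))² = (-2 - S + S*b)²)
l(f) = f² + (2 + 7*f)² (l(f) = f*f + (2 + f - 1*f*(-6))² = f² + (2 + f + 6*f)² = f² + (2 + 7*f)²)
(365 - 3155)*(-1061 + l(-65)) = (365 - 3155)*(-1061 + ((-65)² + (2 + 7*(-65))²)) = -2790*(-1061 + (4225 + (2 - 455)²)) = -2790*(-1061 + (4225 + (-453)²)) = -2790*(-1061 + (4225 + 205209)) = -2790*(-1061 + 209434) = -2790*208373 = -581360670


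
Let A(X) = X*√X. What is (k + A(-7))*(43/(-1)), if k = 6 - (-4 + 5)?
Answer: -215 + 301*I*√7 ≈ -215.0 + 796.37*I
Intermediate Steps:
A(X) = X^(3/2)
k = 5 (k = 6 - 1*1 = 6 - 1 = 5)
(k + A(-7))*(43/(-1)) = (5 + (-7)^(3/2))*(43/(-1)) = (5 - 7*I*√7)*(43*(-1)) = (5 - 7*I*√7)*(-43) = -215 + 301*I*√7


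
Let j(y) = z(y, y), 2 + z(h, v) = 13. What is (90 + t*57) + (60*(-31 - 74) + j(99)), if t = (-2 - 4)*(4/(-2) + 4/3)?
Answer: -5971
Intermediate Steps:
z(h, v) = 11 (z(h, v) = -2 + 13 = 11)
j(y) = 11
t = 4 (t = -6*(4*(-1/2) + 4*(1/3)) = -6*(-2 + 4/3) = -6*(-2/3) = 4)
(90 + t*57) + (60*(-31 - 74) + j(99)) = (90 + 4*57) + (60*(-31 - 74) + 11) = (90 + 228) + (60*(-105) + 11) = 318 + (-6300 + 11) = 318 - 6289 = -5971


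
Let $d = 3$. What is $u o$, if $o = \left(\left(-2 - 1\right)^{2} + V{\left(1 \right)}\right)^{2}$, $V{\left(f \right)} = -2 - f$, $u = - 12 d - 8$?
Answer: $-1584$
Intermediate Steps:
$u = -44$ ($u = \left(-12\right) 3 - 8 = -36 - 8 = -44$)
$o = 36$ ($o = \left(\left(-2 - 1\right)^{2} - 3\right)^{2} = \left(\left(-3\right)^{2} - 3\right)^{2} = \left(9 - 3\right)^{2} = 6^{2} = 36$)
$u o = \left(-44\right) 36 = -1584$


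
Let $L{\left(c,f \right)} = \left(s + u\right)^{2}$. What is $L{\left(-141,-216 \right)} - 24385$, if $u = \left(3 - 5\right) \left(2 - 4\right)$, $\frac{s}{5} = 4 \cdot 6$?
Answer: $-9009$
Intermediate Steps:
$s = 120$ ($s = 5 \cdot 4 \cdot 6 = 5 \cdot 24 = 120$)
$u = 4$ ($u = \left(-2\right) \left(-2\right) = 4$)
$L{\left(c,f \right)} = 15376$ ($L{\left(c,f \right)} = \left(120 + 4\right)^{2} = 124^{2} = 15376$)
$L{\left(-141,-216 \right)} - 24385 = 15376 - 24385 = -9009$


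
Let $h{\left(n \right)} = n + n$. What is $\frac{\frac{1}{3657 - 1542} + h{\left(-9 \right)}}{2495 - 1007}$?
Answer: $- \frac{38069}{3147120} \approx -0.012096$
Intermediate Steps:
$h{\left(n \right)} = 2 n$
$\frac{\frac{1}{3657 - 1542} + h{\left(-9 \right)}}{2495 - 1007} = \frac{\frac{1}{3657 - 1542} + 2 \left(-9\right)}{2495 - 1007} = \frac{\frac{1}{2115} - 18}{1488} = \left(\frac{1}{2115} - 18\right) \frac{1}{1488} = \left(- \frac{38069}{2115}\right) \frac{1}{1488} = - \frac{38069}{3147120}$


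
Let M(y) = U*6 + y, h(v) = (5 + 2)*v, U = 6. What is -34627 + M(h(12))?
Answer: -34507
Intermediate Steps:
h(v) = 7*v
M(y) = 36 + y (M(y) = 6*6 + y = 36 + y)
-34627 + M(h(12)) = -34627 + (36 + 7*12) = -34627 + (36 + 84) = -34627 + 120 = -34507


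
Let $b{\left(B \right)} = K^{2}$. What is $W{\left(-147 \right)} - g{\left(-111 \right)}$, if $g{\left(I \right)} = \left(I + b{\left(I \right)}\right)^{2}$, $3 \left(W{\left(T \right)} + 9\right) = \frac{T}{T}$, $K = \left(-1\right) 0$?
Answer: $- \frac{36989}{3} \approx -12330.0$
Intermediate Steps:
$K = 0$
$b{\left(B \right)} = 0$ ($b{\left(B \right)} = 0^{2} = 0$)
$W{\left(T \right)} = - \frac{26}{3}$ ($W{\left(T \right)} = -9 + \frac{T \frac{1}{T}}{3} = -9 + \frac{1}{3} \cdot 1 = -9 + \frac{1}{3} = - \frac{26}{3}$)
$g{\left(I \right)} = I^{2}$ ($g{\left(I \right)} = \left(I + 0\right)^{2} = I^{2}$)
$W{\left(-147 \right)} - g{\left(-111 \right)} = - \frac{26}{3} - \left(-111\right)^{2} = - \frac{26}{3} - 12321 = - \frac{36989}{3}$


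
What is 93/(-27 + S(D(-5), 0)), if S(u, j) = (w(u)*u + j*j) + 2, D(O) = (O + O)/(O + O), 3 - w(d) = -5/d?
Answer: -93/17 ≈ -5.4706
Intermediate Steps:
w(d) = 3 + 5/d (w(d) = 3 - (-5)/d = 3 + 5/d)
D(O) = 1 (D(O) = (2*O)/((2*O)) = (2*O)*(1/(2*O)) = 1)
S(u, j) = 2 + j² + u*(3 + 5/u) (S(u, j) = ((3 + 5/u)*u + j*j) + 2 = (u*(3 + 5/u) + j²) + 2 = (j² + u*(3 + 5/u)) + 2 = 2 + j² + u*(3 + 5/u))
93/(-27 + S(D(-5), 0)) = 93/(-27 + (7 + 0² + 3*1)) = 93/(-27 + (7 + 0 + 3)) = 93/(-27 + 10) = 93/(-17) = 93*(-1/17) = -93/17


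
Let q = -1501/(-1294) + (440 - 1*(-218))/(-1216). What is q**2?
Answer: 59263520481/154744677376 ≈ 0.38298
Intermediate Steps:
q = 243441/393376 (q = -1501*(-1/1294) + (440 + 218)*(-1/1216) = 1501/1294 + 658*(-1/1216) = 1501/1294 - 329/608 = 243441/393376 ≈ 0.61885)
q**2 = (243441/393376)**2 = 59263520481/154744677376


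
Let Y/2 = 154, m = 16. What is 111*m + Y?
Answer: 2084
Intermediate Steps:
Y = 308 (Y = 2*154 = 308)
111*m + Y = 111*16 + 308 = 1776 + 308 = 2084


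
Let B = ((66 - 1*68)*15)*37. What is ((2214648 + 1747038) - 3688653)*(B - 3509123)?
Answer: -958409446689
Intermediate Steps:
B = -1110 (B = ((66 - 68)*15)*37 = -2*15*37 = -30*37 = -1110)
((2214648 + 1747038) - 3688653)*(B - 3509123) = ((2214648 + 1747038) - 3688653)*(-1110 - 3509123) = (3961686 - 3688653)*(-3510233) = 273033*(-3510233) = -958409446689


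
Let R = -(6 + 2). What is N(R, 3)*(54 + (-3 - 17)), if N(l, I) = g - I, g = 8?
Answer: 170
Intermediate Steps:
R = -8 (R = -1*8 = -8)
N(l, I) = 8 - I
N(R, 3)*(54 + (-3 - 17)) = (8 - 1*3)*(54 + (-3 - 17)) = (8 - 3)*(54 - 20) = 5*34 = 170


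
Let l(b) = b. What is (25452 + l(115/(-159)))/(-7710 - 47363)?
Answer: -4046753/8756607 ≈ -0.46214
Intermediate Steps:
(25452 + l(115/(-159)))/(-7710 - 47363) = (25452 + 115/(-159))/(-7710 - 47363) = (25452 + 115*(-1/159))/(-55073) = (25452 - 115/159)*(-1/55073) = (4046753/159)*(-1/55073) = -4046753/8756607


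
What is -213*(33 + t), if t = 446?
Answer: -102027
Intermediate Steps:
-213*(33 + t) = -213*(33 + 446) = -213*479 = -102027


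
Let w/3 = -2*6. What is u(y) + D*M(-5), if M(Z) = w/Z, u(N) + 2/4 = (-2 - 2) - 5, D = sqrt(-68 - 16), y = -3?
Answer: -19/2 + 72*I*sqrt(21)/5 ≈ -9.5 + 65.989*I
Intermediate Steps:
D = 2*I*sqrt(21) (D = sqrt(-84) = 2*I*sqrt(21) ≈ 9.1651*I)
u(N) = -19/2 (u(N) = -1/2 + ((-2 - 2) - 5) = -1/2 + (-4 - 5) = -1/2 - 9 = -19/2)
w = -36 (w = 3*(-2*6) = 3*(-12) = -36)
M(Z) = -36/Z
u(y) + D*M(-5) = -19/2 + (2*I*sqrt(21))*(-36/(-5)) = -19/2 + (2*I*sqrt(21))*(-36*(-1/5)) = -19/2 + (2*I*sqrt(21))*(36/5) = -19/2 + 72*I*sqrt(21)/5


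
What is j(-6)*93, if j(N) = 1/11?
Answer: 93/11 ≈ 8.4545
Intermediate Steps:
j(N) = 1/11
j(-6)*93 = (1/11)*93 = 93/11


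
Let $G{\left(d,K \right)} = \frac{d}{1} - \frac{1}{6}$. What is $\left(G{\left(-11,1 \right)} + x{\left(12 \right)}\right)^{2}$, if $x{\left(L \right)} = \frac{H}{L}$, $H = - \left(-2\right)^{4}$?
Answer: $\frac{625}{4} \approx 156.25$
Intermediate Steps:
$H = -16$ ($H = \left(-1\right) 16 = -16$)
$x{\left(L \right)} = - \frac{16}{L}$
$G{\left(d,K \right)} = - \frac{1}{6} + d$ ($G{\left(d,K \right)} = d 1 - \frac{1}{6} = d - \frac{1}{6} = - \frac{1}{6} + d$)
$\left(G{\left(-11,1 \right)} + x{\left(12 \right)}\right)^{2} = \left(\left(- \frac{1}{6} - 11\right) - \frac{16}{12}\right)^{2} = \left(- \frac{67}{6} - \frac{4}{3}\right)^{2} = \left(- \frac{25}{2}\right)^{2} = \frac{625}{4}$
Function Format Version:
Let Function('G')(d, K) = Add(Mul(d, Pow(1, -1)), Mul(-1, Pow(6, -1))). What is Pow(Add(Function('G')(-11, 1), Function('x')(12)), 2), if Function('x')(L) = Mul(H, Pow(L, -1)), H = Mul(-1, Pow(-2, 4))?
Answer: Rational(625, 4) ≈ 156.25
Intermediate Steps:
H = -16 (H = Mul(-1, 16) = -16)
Function('x')(L) = Mul(-16, Pow(L, -1))
Function('G')(d, K) = Add(Rational(-1, 6), d) (Function('G')(d, K) = Add(Mul(d, 1), Mul(-1, Rational(1, 6))) = Add(d, Rational(-1, 6)) = Add(Rational(-1, 6), d))
Pow(Add(Function('G')(-11, 1), Function('x')(12)), 2) = Pow(Add(Add(Rational(-1, 6), -11), Mul(-16, Pow(12, -1))), 2) = Pow(Add(Rational(-67, 6), Mul(-16, Rational(1, 12))), 2) = Pow(Add(Rational(-67, 6), Rational(-4, 3)), 2) = Pow(Rational(-25, 2), 2) = Rational(625, 4)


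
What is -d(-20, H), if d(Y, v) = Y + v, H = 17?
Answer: 3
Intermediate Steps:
-d(-20, H) = -(-20 + 17) = -1*(-3) = 3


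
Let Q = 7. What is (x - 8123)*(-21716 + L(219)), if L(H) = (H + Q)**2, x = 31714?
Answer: 692631760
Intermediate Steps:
L(H) = (7 + H)**2 (L(H) = (H + 7)**2 = (7 + H)**2)
(x - 8123)*(-21716 + L(219)) = (31714 - 8123)*(-21716 + (7 + 219)**2) = 23591*(-21716 + 226**2) = 23591*(-21716 + 51076) = 23591*29360 = 692631760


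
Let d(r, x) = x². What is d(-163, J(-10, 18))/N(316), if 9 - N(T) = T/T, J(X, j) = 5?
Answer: 25/8 ≈ 3.1250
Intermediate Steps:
N(T) = 8 (N(T) = 9 - T/T = 9 - 1*1 = 9 - 1 = 8)
d(-163, J(-10, 18))/N(316) = 5²/8 = 25*(⅛) = 25/8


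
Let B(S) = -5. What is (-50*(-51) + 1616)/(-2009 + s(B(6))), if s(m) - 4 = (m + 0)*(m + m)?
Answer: -4166/1955 ≈ -2.1309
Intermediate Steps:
s(m) = 4 + 2*m² (s(m) = 4 + (m + 0)*(m + m) = 4 + m*(2*m) = 4 + 2*m²)
(-50*(-51) + 1616)/(-2009 + s(B(6))) = (-50*(-51) + 1616)/(-2009 + (4 + 2*(-5)²)) = (2550 + 1616)/(-2009 + (4 + 2*25)) = 4166/(-2009 + (4 + 50)) = 4166/(-2009 + 54) = 4166/(-1955) = 4166*(-1/1955) = -4166/1955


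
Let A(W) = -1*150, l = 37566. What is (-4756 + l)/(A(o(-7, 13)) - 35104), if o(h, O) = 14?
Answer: -16405/17627 ≈ -0.93067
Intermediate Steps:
A(W) = -150
(-4756 + l)/(A(o(-7, 13)) - 35104) = (-4756 + 37566)/(-150 - 35104) = 32810/(-35254) = 32810*(-1/35254) = -16405/17627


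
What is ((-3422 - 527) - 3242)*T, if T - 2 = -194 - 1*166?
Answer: 2574378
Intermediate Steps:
T = -358 (T = 2 + (-194 - 1*166) = 2 + (-194 - 166) = 2 - 360 = -358)
((-3422 - 527) - 3242)*T = ((-3422 - 527) - 3242)*(-358) = (-3949 - 3242)*(-358) = -7191*(-358) = 2574378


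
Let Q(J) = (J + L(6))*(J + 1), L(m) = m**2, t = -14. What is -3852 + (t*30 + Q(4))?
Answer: -4072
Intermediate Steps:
Q(J) = (1 + J)*(36 + J) (Q(J) = (J + 6**2)*(J + 1) = (J + 36)*(1 + J) = (36 + J)*(1 + J) = (1 + J)*(36 + J))
-3852 + (t*30 + Q(4)) = -3852 + (-14*30 + (36 + 4**2 + 37*4)) = -3852 + (-420 + (36 + 16 + 148)) = -3852 + (-420 + 200) = -3852 - 220 = -4072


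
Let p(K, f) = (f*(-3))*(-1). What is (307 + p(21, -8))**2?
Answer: 80089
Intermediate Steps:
p(K, f) = 3*f (p(K, f) = -3*f*(-1) = 3*f)
(307 + p(21, -8))**2 = (307 + 3*(-8))**2 = (307 - 24)**2 = 283**2 = 80089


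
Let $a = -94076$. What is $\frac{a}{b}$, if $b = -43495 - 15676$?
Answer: $\frac{94076}{59171} \approx 1.5899$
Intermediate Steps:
$b = -59171$
$\frac{a}{b} = - \frac{94076}{-59171} = \left(-94076\right) \left(- \frac{1}{59171}\right) = \frac{94076}{59171}$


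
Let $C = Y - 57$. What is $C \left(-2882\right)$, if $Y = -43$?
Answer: $288200$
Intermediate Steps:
$C = -100$ ($C = -43 - 57 = -100$)
$C \left(-2882\right) = \left(-100\right) \left(-2882\right) = 288200$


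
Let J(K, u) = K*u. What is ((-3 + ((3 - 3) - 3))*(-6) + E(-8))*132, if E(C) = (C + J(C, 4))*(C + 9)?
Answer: -528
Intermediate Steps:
E(C) = 5*C*(9 + C) (E(C) = (C + C*4)*(C + 9) = (C + 4*C)*(9 + C) = (5*C)*(9 + C) = 5*C*(9 + C))
((-3 + ((3 - 3) - 3))*(-6) + E(-8))*132 = ((-3 + ((3 - 3) - 3))*(-6) + 5*(-8)*(9 - 8))*132 = ((-3 + (0 - 3))*(-6) + 5*(-8)*1)*132 = ((-3 - 3)*(-6) - 40)*132 = (-6*(-6) - 40)*132 = (36 - 40)*132 = -4*132 = -528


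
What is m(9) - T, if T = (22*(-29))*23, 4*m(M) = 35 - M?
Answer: 29361/2 ≈ 14681.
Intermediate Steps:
m(M) = 35/4 - M/4 (m(M) = (35 - M)/4 = 35/4 - M/4)
T = -14674 (T = -638*23 = -14674)
m(9) - T = (35/4 - ¼*9) - 1*(-14674) = (35/4 - 9/4) + 14674 = 13/2 + 14674 = 29361/2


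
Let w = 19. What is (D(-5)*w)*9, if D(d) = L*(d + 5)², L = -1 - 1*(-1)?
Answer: 0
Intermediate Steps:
L = 0 (L = -1 + 1 = 0)
D(d) = 0 (D(d) = 0*(d + 5)² = 0*(5 + d)² = 0)
(D(-5)*w)*9 = (0*19)*9 = 0*9 = 0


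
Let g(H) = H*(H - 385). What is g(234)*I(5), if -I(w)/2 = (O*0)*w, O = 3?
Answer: 0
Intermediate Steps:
g(H) = H*(-385 + H)
I(w) = 0 (I(w) = -2*3*0*w = -0*w = -2*0 = 0)
g(234)*I(5) = (234*(-385 + 234))*0 = (234*(-151))*0 = -35334*0 = 0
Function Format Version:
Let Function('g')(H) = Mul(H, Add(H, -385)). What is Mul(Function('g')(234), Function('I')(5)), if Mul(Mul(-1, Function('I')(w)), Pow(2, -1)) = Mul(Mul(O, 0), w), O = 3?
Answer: 0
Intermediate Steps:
Function('g')(H) = Mul(H, Add(-385, H))
Function('I')(w) = 0 (Function('I')(w) = Mul(-2, Mul(Mul(3, 0), w)) = Mul(-2, Mul(0, w)) = Mul(-2, 0) = 0)
Mul(Function('g')(234), Function('I')(5)) = Mul(Mul(234, Add(-385, 234)), 0) = Mul(Mul(234, -151), 0) = Mul(-35334, 0) = 0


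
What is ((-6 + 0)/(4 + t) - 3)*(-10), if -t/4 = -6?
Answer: 225/7 ≈ 32.143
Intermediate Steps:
t = 24 (t = -4*(-6) = 24)
((-6 + 0)/(4 + t) - 3)*(-10) = ((-6 + 0)/(4 + 24) - 3)*(-10) = (-6/28 - 3)*(-10) = (-6*1/28 - 3)*(-10) = (-3/14 - 3)*(-10) = -45/14*(-10) = 225/7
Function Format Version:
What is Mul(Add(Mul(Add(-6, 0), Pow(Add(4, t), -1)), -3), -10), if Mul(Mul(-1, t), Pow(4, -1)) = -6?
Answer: Rational(225, 7) ≈ 32.143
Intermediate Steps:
t = 24 (t = Mul(-4, -6) = 24)
Mul(Add(Mul(Add(-6, 0), Pow(Add(4, t), -1)), -3), -10) = Mul(Add(Mul(Add(-6, 0), Pow(Add(4, 24), -1)), -3), -10) = Mul(Add(Mul(-6, Pow(28, -1)), -3), -10) = Mul(Add(Mul(-6, Rational(1, 28)), -3), -10) = Mul(Add(Rational(-3, 14), -3), -10) = Mul(Rational(-45, 14), -10) = Rational(225, 7)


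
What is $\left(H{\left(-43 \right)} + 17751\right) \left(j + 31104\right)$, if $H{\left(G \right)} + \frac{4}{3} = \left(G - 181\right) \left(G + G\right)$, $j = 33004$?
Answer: $\frac{7118616428}{3} \approx 2.3729 \cdot 10^{9}$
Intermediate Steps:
$H{\left(G \right)} = - \frac{4}{3} + 2 G \left(-181 + G\right)$ ($H{\left(G \right)} = - \frac{4}{3} + \left(G - 181\right) \left(G + G\right) = - \frac{4}{3} + \left(-181 + G\right) 2 G = - \frac{4}{3} + 2 G \left(-181 + G\right)$)
$\left(H{\left(-43 \right)} + 17751\right) \left(j + 31104\right) = \left(\left(- \frac{4}{3} - -15566 + 2 \left(-43\right)^{2}\right) + 17751\right) \left(33004 + 31104\right) = \left(\left(- \frac{4}{3} + 15566 + 2 \cdot 1849\right) + 17751\right) 64108 = \left(\left(- \frac{4}{3} + 15566 + 3698\right) + 17751\right) 64108 = \left(\frac{57788}{3} + 17751\right) 64108 = \frac{111041}{3} \cdot 64108 = \frac{7118616428}{3}$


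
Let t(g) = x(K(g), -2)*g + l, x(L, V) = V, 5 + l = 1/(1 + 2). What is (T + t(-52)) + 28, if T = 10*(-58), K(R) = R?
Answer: -1358/3 ≈ -452.67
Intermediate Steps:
l = -14/3 (l = -5 + 1/(1 + 2) = -5 + 1/3 = -5 + ⅓ = -14/3 ≈ -4.6667)
T = -580
t(g) = -14/3 - 2*g (t(g) = -2*g - 14/3 = -14/3 - 2*g)
(T + t(-52)) + 28 = (-580 + (-14/3 - 2*(-52))) + 28 = (-580 + (-14/3 + 104)) + 28 = (-580 + 298/3) + 28 = -1442/3 + 28 = -1358/3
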